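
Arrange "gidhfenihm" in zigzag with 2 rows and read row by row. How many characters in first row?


Zigzag "gidhfenihm" into 2 rows:
Placing characters:
  'g' => row 0
  'i' => row 1
  'd' => row 0
  'h' => row 1
  'f' => row 0
  'e' => row 1
  'n' => row 0
  'i' => row 1
  'h' => row 0
  'm' => row 1
Rows:
  Row 0: "gdfnh"
  Row 1: "iheim"
First row length: 5

5


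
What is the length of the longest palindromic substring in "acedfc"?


Input: "acedfc"
Checking substrings for palindromes:
  No multi-char palindromic substrings found
Longest palindromic substring: "a" with length 1

1


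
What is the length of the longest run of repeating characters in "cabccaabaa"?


Input: "cabccaabaa"
Scanning for longest run:
  Position 1 ('a'): new char, reset run to 1
  Position 2 ('b'): new char, reset run to 1
  Position 3 ('c'): new char, reset run to 1
  Position 4 ('c'): continues run of 'c', length=2
  Position 5 ('a'): new char, reset run to 1
  Position 6 ('a'): continues run of 'a', length=2
  Position 7 ('b'): new char, reset run to 1
  Position 8 ('a'): new char, reset run to 1
  Position 9 ('a'): continues run of 'a', length=2
Longest run: 'c' with length 2

2


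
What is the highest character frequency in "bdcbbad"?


Input: bdcbbad
Character counts:
  'a': 1
  'b': 3
  'c': 1
  'd': 2
Maximum frequency: 3

3


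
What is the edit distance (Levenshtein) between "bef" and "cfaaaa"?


Computing edit distance: "bef" -> "cfaaaa"
DP table:
           c    f    a    a    a    a
      0    1    2    3    4    5    6
  b   1    1    2    3    4    5    6
  e   2    2    2    3    4    5    6
  f   3    3    2    3    4    5    6
Edit distance = dp[3][6] = 6

6


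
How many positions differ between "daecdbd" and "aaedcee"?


Comparing "daecdbd" and "aaedcee" position by position:
  Position 0: 'd' vs 'a' => DIFFER
  Position 1: 'a' vs 'a' => same
  Position 2: 'e' vs 'e' => same
  Position 3: 'c' vs 'd' => DIFFER
  Position 4: 'd' vs 'c' => DIFFER
  Position 5: 'b' vs 'e' => DIFFER
  Position 6: 'd' vs 'e' => DIFFER
Positions that differ: 5

5


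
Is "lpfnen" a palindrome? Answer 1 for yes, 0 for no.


Input: lpfnen
Reversed: nenfpl
  Compare pos 0 ('l') with pos 5 ('n'): MISMATCH
  Compare pos 1 ('p') with pos 4 ('e'): MISMATCH
  Compare pos 2 ('f') with pos 3 ('n'): MISMATCH
Result: not a palindrome

0


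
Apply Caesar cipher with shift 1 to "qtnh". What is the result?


Caesar cipher: shift "qtnh" by 1
  'q' (pos 16) + 1 = pos 17 = 'r'
  't' (pos 19) + 1 = pos 20 = 'u'
  'n' (pos 13) + 1 = pos 14 = 'o'
  'h' (pos 7) + 1 = pos 8 = 'i'
Result: ruoi

ruoi


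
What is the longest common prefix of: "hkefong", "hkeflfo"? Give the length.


Words: hkefong, hkeflfo
  Position 0: all 'h' => match
  Position 1: all 'k' => match
  Position 2: all 'e' => match
  Position 3: all 'f' => match
  Position 4: ('o', 'l') => mismatch, stop
LCP = "hkef" (length 4)

4


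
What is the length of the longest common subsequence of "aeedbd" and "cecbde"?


LCS of "aeedbd" and "cecbde"
DP table:
           c    e    c    b    d    e
      0    0    0    0    0    0    0
  a   0    0    0    0    0    0    0
  e   0    0    1    1    1    1    1
  e   0    0    1    1    1    1    2
  d   0    0    1    1    1    2    2
  b   0    0    1    1    2    2    2
  d   0    0    1    1    2    3    3
LCS length = dp[6][6] = 3

3


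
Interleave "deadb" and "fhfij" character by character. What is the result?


Interleaving "deadb" and "fhfij":
  Position 0: 'd' from first, 'f' from second => "df"
  Position 1: 'e' from first, 'h' from second => "eh"
  Position 2: 'a' from first, 'f' from second => "af"
  Position 3: 'd' from first, 'i' from second => "di"
  Position 4: 'b' from first, 'j' from second => "bj"
Result: dfehafdibj

dfehafdibj


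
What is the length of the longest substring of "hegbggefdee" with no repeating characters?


Input: "hegbggefdee"
Sliding window (track last position of each char):
  Position 0 ('h'): window [0,0] length 1 -- new best
  Position 1 ('e'): window [0,1] length 2 -- new best
  Position 2 ('g'): window [0,2] length 3 -- new best
  Position 3 ('b'): window [0,3] length 4 -- new best
  Position 4 ('g'): repeat (last at 2), move window start to 3
  Position 4 ('g'): window [3,4] length 2
  Position 5 ('g'): repeat (last at 4), move window start to 5
  Position 5 ('g'): window [5,5] length 1
  Position 6 ('e'): window [5,6] length 2
  Position 7 ('f'): window [5,7] length 3
  Position 8 ('d'): window [5,8] length 4
  Position 9 ('e'): repeat (last at 6), move window start to 7
  Position 9 ('e'): window [7,9] length 3
  Position 10 ('e'): repeat (last at 9), move window start to 10
  Position 10 ('e'): window [10,10] length 1
Longest substring with no repeats: "hegb" with length 4

4


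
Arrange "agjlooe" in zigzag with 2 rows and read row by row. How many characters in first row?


Zigzag "agjlooe" into 2 rows:
Placing characters:
  'a' => row 0
  'g' => row 1
  'j' => row 0
  'l' => row 1
  'o' => row 0
  'o' => row 1
  'e' => row 0
Rows:
  Row 0: "ajoe"
  Row 1: "glo"
First row length: 4

4


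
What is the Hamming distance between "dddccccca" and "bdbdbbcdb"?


Comparing "dddccccca" and "bdbdbbcdb" position by position:
  Position 0: 'd' vs 'b' => differ
  Position 1: 'd' vs 'd' => same
  Position 2: 'd' vs 'b' => differ
  Position 3: 'c' vs 'd' => differ
  Position 4: 'c' vs 'b' => differ
  Position 5: 'c' vs 'b' => differ
  Position 6: 'c' vs 'c' => same
  Position 7: 'c' vs 'd' => differ
  Position 8: 'a' vs 'b' => differ
Total differences (Hamming distance): 7

7


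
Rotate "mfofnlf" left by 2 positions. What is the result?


Input: "mfofnlf", rotate left by 2
First 2 characters: "mf"
Remaining characters: "ofnlf"
Concatenate remaining + first: "ofnlf" + "mf" = "ofnlfmf"

ofnlfmf


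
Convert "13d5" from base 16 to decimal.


Input: "13d5" in base 16
Positional expansion:
  Digit '1' (value 1) x 16^3 = 4096
  Digit '3' (value 3) x 16^2 = 768
  Digit 'd' (value 13) x 16^1 = 208
  Digit '5' (value 5) x 16^0 = 5
Sum = 5077

5077


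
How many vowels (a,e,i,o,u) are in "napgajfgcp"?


Input: napgajfgcp
Checking each character:
  'n' at position 0: consonant
  'a' at position 1: vowel (running total: 1)
  'p' at position 2: consonant
  'g' at position 3: consonant
  'a' at position 4: vowel (running total: 2)
  'j' at position 5: consonant
  'f' at position 6: consonant
  'g' at position 7: consonant
  'c' at position 8: consonant
  'p' at position 9: consonant
Total vowels: 2

2


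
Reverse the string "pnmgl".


Input: pnmgl
Reading characters right to left:
  Position 4: 'l'
  Position 3: 'g'
  Position 2: 'm'
  Position 1: 'n'
  Position 0: 'p'
Reversed: lgmnp

lgmnp


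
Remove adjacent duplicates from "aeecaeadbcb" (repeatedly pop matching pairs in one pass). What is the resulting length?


Input: aeecaeadbcb
Stack-based adjacent duplicate removal:
  Read 'a': push. Stack: a
  Read 'e': push. Stack: ae
  Read 'e': matches stack top 'e' => pop. Stack: a
  Read 'c': push. Stack: ac
  Read 'a': push. Stack: aca
  Read 'e': push. Stack: acae
  Read 'a': push. Stack: acaea
  Read 'd': push. Stack: acaead
  Read 'b': push. Stack: acaeadb
  Read 'c': push. Stack: acaeadbc
  Read 'b': push. Stack: acaeadbcb
Final stack: "acaeadbcb" (length 9)

9


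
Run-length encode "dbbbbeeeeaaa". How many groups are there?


Input: dbbbbeeeeaaa
Scanning for consecutive runs:
  Group 1: 'd' x 1 (positions 0-0)
  Group 2: 'b' x 4 (positions 1-4)
  Group 3: 'e' x 4 (positions 5-8)
  Group 4: 'a' x 3 (positions 9-11)
Total groups: 4

4


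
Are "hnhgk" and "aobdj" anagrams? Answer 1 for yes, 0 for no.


Strings: "hnhgk", "aobdj"
Sorted first:  ghhkn
Sorted second: abdjo
Differ at position 0: 'g' vs 'a' => not anagrams

0


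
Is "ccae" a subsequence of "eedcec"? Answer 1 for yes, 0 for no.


Check if "ccae" is a subsequence of "eedcec"
Greedy scan:
  Position 0 ('e'): no match needed
  Position 1 ('e'): no match needed
  Position 2 ('d'): no match needed
  Position 3 ('c'): matches sub[0] = 'c'
  Position 4 ('e'): no match needed
  Position 5 ('c'): matches sub[1] = 'c'
Only matched 2/4 characters => not a subsequence

0


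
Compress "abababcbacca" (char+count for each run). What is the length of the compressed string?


Input: abababcbacca
Runs:
  'a' x 1 => "a1"
  'b' x 1 => "b1"
  'a' x 1 => "a1"
  'b' x 1 => "b1"
  'a' x 1 => "a1"
  'b' x 1 => "b1"
  'c' x 1 => "c1"
  'b' x 1 => "b1"
  'a' x 1 => "a1"
  'c' x 2 => "c2"
  'a' x 1 => "a1"
Compressed: "a1b1a1b1a1b1c1b1a1c2a1"
Compressed length: 22

22


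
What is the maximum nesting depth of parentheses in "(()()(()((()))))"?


Input: "(()()(()((()))))"
Tracking depth:
  Position 0 '(': depth becomes 1
  Position 1 '(': depth becomes 2
  Position 2 ')': depth becomes 1
  Position 3 '(': depth becomes 2
  Position 4 ')': depth becomes 1
  Position 5 '(': depth becomes 2
  Position 6 '(': depth becomes 3
  Position 7 ')': depth becomes 2
  Position 8 '(': depth becomes 3
  Position 9 '(': depth becomes 4
  Position 10 '(': depth becomes 5
  Position 11 ')': depth becomes 4
  Position 12 ')': depth becomes 3
  Position 13 ')': depth becomes 2
  Position 14 ')': depth becomes 1
  Position 15 ')': depth becomes 0
Maximum depth reached: 5

5


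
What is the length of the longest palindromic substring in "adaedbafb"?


Input: "adaedbafb"
Checking substrings for palindromes:
  [0:3] "ada" (len 3) => palindrome
Longest palindromic substring: "ada" with length 3

3


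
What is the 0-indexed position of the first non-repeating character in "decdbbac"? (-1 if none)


Input: decdbbac
Character frequencies:
  'a': 1
  'b': 2
  'c': 2
  'd': 2
  'e': 1
Scanning left to right for freq == 1:
  Position 0 ('d'): freq=2, skip
  Position 1 ('e'): unique! => answer = 1

1


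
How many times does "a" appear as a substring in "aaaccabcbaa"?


Searching for "a" in "aaaccabcbaa"
Scanning each position:
  Position 0: "a" => MATCH
  Position 1: "a" => MATCH
  Position 2: "a" => MATCH
  Position 3: "c" => no
  Position 4: "c" => no
  Position 5: "a" => MATCH
  Position 6: "b" => no
  Position 7: "c" => no
  Position 8: "b" => no
  Position 9: "a" => MATCH
  Position 10: "a" => MATCH
Total occurrences: 6

6


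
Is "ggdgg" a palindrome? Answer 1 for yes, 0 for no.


Input: ggdgg
Reversed: ggdgg
  Compare pos 0 ('g') with pos 4 ('g'): match
  Compare pos 1 ('g') with pos 3 ('g'): match
Result: palindrome

1


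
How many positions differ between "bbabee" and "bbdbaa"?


Comparing "bbabee" and "bbdbaa" position by position:
  Position 0: 'b' vs 'b' => same
  Position 1: 'b' vs 'b' => same
  Position 2: 'a' vs 'd' => DIFFER
  Position 3: 'b' vs 'b' => same
  Position 4: 'e' vs 'a' => DIFFER
  Position 5: 'e' vs 'a' => DIFFER
Positions that differ: 3

3


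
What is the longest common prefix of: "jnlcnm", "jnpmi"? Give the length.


Words: jnlcnm, jnpmi
  Position 0: all 'j' => match
  Position 1: all 'n' => match
  Position 2: ('l', 'p') => mismatch, stop
LCP = "jn" (length 2)

2


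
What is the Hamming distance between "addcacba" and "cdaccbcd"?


Comparing "addcacba" and "cdaccbcd" position by position:
  Position 0: 'a' vs 'c' => differ
  Position 1: 'd' vs 'd' => same
  Position 2: 'd' vs 'a' => differ
  Position 3: 'c' vs 'c' => same
  Position 4: 'a' vs 'c' => differ
  Position 5: 'c' vs 'b' => differ
  Position 6: 'b' vs 'c' => differ
  Position 7: 'a' vs 'd' => differ
Total differences (Hamming distance): 6

6


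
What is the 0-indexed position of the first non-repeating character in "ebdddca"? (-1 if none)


Input: ebdddca
Character frequencies:
  'a': 1
  'b': 1
  'c': 1
  'd': 3
  'e': 1
Scanning left to right for freq == 1:
  Position 0 ('e'): unique! => answer = 0

0


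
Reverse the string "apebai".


Input: apebai
Reading characters right to left:
  Position 5: 'i'
  Position 4: 'a'
  Position 3: 'b'
  Position 2: 'e'
  Position 1: 'p'
  Position 0: 'a'
Reversed: iabepa

iabepa


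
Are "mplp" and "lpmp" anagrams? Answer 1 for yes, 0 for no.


Strings: "mplp", "lpmp"
Sorted first:  lmpp
Sorted second: lmpp
Sorted forms match => anagrams

1


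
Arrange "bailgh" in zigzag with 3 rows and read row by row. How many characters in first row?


Zigzag "bailgh" into 3 rows:
Placing characters:
  'b' => row 0
  'a' => row 1
  'i' => row 2
  'l' => row 1
  'g' => row 0
  'h' => row 1
Rows:
  Row 0: "bg"
  Row 1: "alh"
  Row 2: "i"
First row length: 2

2


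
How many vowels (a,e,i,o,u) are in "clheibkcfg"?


Input: clheibkcfg
Checking each character:
  'c' at position 0: consonant
  'l' at position 1: consonant
  'h' at position 2: consonant
  'e' at position 3: vowel (running total: 1)
  'i' at position 4: vowel (running total: 2)
  'b' at position 5: consonant
  'k' at position 6: consonant
  'c' at position 7: consonant
  'f' at position 8: consonant
  'g' at position 9: consonant
Total vowels: 2

2


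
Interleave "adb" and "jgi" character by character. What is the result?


Interleaving "adb" and "jgi":
  Position 0: 'a' from first, 'j' from second => "aj"
  Position 1: 'd' from first, 'g' from second => "dg"
  Position 2: 'b' from first, 'i' from second => "bi"
Result: ajdgbi

ajdgbi


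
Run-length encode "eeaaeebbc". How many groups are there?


Input: eeaaeebbc
Scanning for consecutive runs:
  Group 1: 'e' x 2 (positions 0-1)
  Group 2: 'a' x 2 (positions 2-3)
  Group 3: 'e' x 2 (positions 4-5)
  Group 4: 'b' x 2 (positions 6-7)
  Group 5: 'c' x 1 (positions 8-8)
Total groups: 5

5


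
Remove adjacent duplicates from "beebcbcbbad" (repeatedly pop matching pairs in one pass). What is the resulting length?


Input: beebcbcbbad
Stack-based adjacent duplicate removal:
  Read 'b': push. Stack: b
  Read 'e': push. Stack: be
  Read 'e': matches stack top 'e' => pop. Stack: b
  Read 'b': matches stack top 'b' => pop. Stack: (empty)
  Read 'c': push. Stack: c
  Read 'b': push. Stack: cb
  Read 'c': push. Stack: cbc
  Read 'b': push. Stack: cbcb
  Read 'b': matches stack top 'b' => pop. Stack: cbc
  Read 'a': push. Stack: cbca
  Read 'd': push. Stack: cbcad
Final stack: "cbcad" (length 5)

5


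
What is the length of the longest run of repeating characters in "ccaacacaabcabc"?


Input: "ccaacacaabcabc"
Scanning for longest run:
  Position 1 ('c'): continues run of 'c', length=2
  Position 2 ('a'): new char, reset run to 1
  Position 3 ('a'): continues run of 'a', length=2
  Position 4 ('c'): new char, reset run to 1
  Position 5 ('a'): new char, reset run to 1
  Position 6 ('c'): new char, reset run to 1
  Position 7 ('a'): new char, reset run to 1
  Position 8 ('a'): continues run of 'a', length=2
  Position 9 ('b'): new char, reset run to 1
  Position 10 ('c'): new char, reset run to 1
  Position 11 ('a'): new char, reset run to 1
  Position 12 ('b'): new char, reset run to 1
  Position 13 ('c'): new char, reset run to 1
Longest run: 'c' with length 2

2


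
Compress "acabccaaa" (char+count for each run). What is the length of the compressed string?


Input: acabccaaa
Runs:
  'a' x 1 => "a1"
  'c' x 1 => "c1"
  'a' x 1 => "a1"
  'b' x 1 => "b1"
  'c' x 2 => "c2"
  'a' x 3 => "a3"
Compressed: "a1c1a1b1c2a3"
Compressed length: 12

12


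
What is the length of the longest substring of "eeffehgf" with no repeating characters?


Input: "eeffehgf"
Sliding window (track last position of each char):
  Position 0 ('e'): window [0,0] length 1 -- new best
  Position 1 ('e'): repeat (last at 0), move window start to 1
  Position 1 ('e'): window [1,1] length 1
  Position 2 ('f'): window [1,2] length 2 -- new best
  Position 3 ('f'): repeat (last at 2), move window start to 3
  Position 3 ('f'): window [3,3] length 1
  Position 4 ('e'): window [3,4] length 2
  Position 5 ('h'): window [3,5] length 3 -- new best
  Position 6 ('g'): window [3,6] length 4 -- new best
  Position 7 ('f'): repeat (last at 3), move window start to 4
  Position 7 ('f'): window [4,7] length 4
Longest substring with no repeats: "fehg" with length 4

4


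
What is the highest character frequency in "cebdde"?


Input: cebdde
Character counts:
  'b': 1
  'c': 1
  'd': 2
  'e': 2
Maximum frequency: 2

2


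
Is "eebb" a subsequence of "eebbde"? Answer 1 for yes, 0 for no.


Check if "eebb" is a subsequence of "eebbde"
Greedy scan:
  Position 0 ('e'): matches sub[0] = 'e'
  Position 1 ('e'): matches sub[1] = 'e'
  Position 2 ('b'): matches sub[2] = 'b'
  Position 3 ('b'): matches sub[3] = 'b'
  Position 4 ('d'): no match needed
  Position 5 ('e'): no match needed
All 4 characters matched => is a subsequence

1


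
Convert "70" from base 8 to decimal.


Input: "70" in base 8
Positional expansion:
  Digit '7' (value 7) x 8^1 = 56
  Digit '0' (value 0) x 8^0 = 0
Sum = 56

56


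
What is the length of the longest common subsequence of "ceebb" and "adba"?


LCS of "ceebb" and "adba"
DP table:
           a    d    b    a
      0    0    0    0    0
  c   0    0    0    0    0
  e   0    0    0    0    0
  e   0    0    0    0    0
  b   0    0    0    1    1
  b   0    0    0    1    1
LCS length = dp[5][4] = 1

1


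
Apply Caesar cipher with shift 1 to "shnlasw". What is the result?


Caesar cipher: shift "shnlasw" by 1
  's' (pos 18) + 1 = pos 19 = 't'
  'h' (pos 7) + 1 = pos 8 = 'i'
  'n' (pos 13) + 1 = pos 14 = 'o'
  'l' (pos 11) + 1 = pos 12 = 'm'
  'a' (pos 0) + 1 = pos 1 = 'b'
  's' (pos 18) + 1 = pos 19 = 't'
  'w' (pos 22) + 1 = pos 23 = 'x'
Result: tiombtx

tiombtx


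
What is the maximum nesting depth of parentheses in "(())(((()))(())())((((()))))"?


Input: "(())(((()))(())())((((()))))"
Tracking depth:
  Position 0 '(': depth becomes 1
  Position 1 '(': depth becomes 2
  Position 2 ')': depth becomes 1
  Position 3 ')': depth becomes 0
  Position 4 '(': depth becomes 1
  Position 5 '(': depth becomes 2
  Position 6 '(': depth becomes 3
  Position 7 '(': depth becomes 4
  Position 8 ')': depth becomes 3
  Position 9 ')': depth becomes 2
  Position 10 ')': depth becomes 1
  Position 11 '(': depth becomes 2
  Position 12 '(': depth becomes 3
  Position 13 ')': depth becomes 2
  Position 14 ')': depth becomes 1
  Position 15 '(': depth becomes 2
  Position 16 ')': depth becomes 1
  Position 17 ')': depth becomes 0
  Position 18 '(': depth becomes 1
  Position 19 '(': depth becomes 2
  Position 20 '(': depth becomes 3
  Position 21 '(': depth becomes 4
  Position 22 '(': depth becomes 5
  Position 23 ')': depth becomes 4
  Position 24 ')': depth becomes 3
  Position 25 ')': depth becomes 2
  Position 26 ')': depth becomes 1
  Position 27 ')': depth becomes 0
Maximum depth reached: 5

5


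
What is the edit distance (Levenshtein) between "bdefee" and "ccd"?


Computing edit distance: "bdefee" -> "ccd"
DP table:
           c    c    d
      0    1    2    3
  b   1    1    2    3
  d   2    2    2    2
  e   3    3    3    3
  f   4    4    4    4
  e   5    5    5    5
  e   6    6    6    6
Edit distance = dp[6][3] = 6

6


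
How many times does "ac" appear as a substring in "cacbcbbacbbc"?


Searching for "ac" in "cacbcbbacbbc"
Scanning each position:
  Position 0: "ca" => no
  Position 1: "ac" => MATCH
  Position 2: "cb" => no
  Position 3: "bc" => no
  Position 4: "cb" => no
  Position 5: "bb" => no
  Position 6: "ba" => no
  Position 7: "ac" => MATCH
  Position 8: "cb" => no
  Position 9: "bb" => no
  Position 10: "bc" => no
Total occurrences: 2

2


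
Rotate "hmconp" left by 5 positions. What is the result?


Input: "hmconp", rotate left by 5
First 5 characters: "hmcon"
Remaining characters: "p"
Concatenate remaining + first: "p" + "hmcon" = "phmcon"

phmcon


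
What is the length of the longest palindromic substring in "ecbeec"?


Input: "ecbeec"
Checking substrings for palindromes:
  [3:5] "ee" (len 2) => palindrome
Longest palindromic substring: "ee" with length 2

2


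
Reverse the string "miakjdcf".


Input: miakjdcf
Reading characters right to left:
  Position 7: 'f'
  Position 6: 'c'
  Position 5: 'd'
  Position 4: 'j'
  Position 3: 'k'
  Position 2: 'a'
  Position 1: 'i'
  Position 0: 'm'
Reversed: fcdjkaim

fcdjkaim


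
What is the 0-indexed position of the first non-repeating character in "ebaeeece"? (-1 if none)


Input: ebaeeece
Character frequencies:
  'a': 1
  'b': 1
  'c': 1
  'e': 5
Scanning left to right for freq == 1:
  Position 0 ('e'): freq=5, skip
  Position 1 ('b'): unique! => answer = 1

1


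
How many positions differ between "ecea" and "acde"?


Comparing "ecea" and "acde" position by position:
  Position 0: 'e' vs 'a' => DIFFER
  Position 1: 'c' vs 'c' => same
  Position 2: 'e' vs 'd' => DIFFER
  Position 3: 'a' vs 'e' => DIFFER
Positions that differ: 3

3


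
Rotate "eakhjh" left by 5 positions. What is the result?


Input: "eakhjh", rotate left by 5
First 5 characters: "eakhj"
Remaining characters: "h"
Concatenate remaining + first: "h" + "eakhj" = "heakhj"

heakhj


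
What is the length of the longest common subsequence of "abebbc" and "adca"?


LCS of "abebbc" and "adca"
DP table:
           a    d    c    a
      0    0    0    0    0
  a   0    1    1    1    1
  b   0    1    1    1    1
  e   0    1    1    1    1
  b   0    1    1    1    1
  b   0    1    1    1    1
  c   0    1    1    2    2
LCS length = dp[6][4] = 2

2


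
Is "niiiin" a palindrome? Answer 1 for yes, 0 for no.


Input: niiiin
Reversed: niiiin
  Compare pos 0 ('n') with pos 5 ('n'): match
  Compare pos 1 ('i') with pos 4 ('i'): match
  Compare pos 2 ('i') with pos 3 ('i'): match
Result: palindrome

1


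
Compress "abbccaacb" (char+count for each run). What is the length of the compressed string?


Input: abbccaacb
Runs:
  'a' x 1 => "a1"
  'b' x 2 => "b2"
  'c' x 2 => "c2"
  'a' x 2 => "a2"
  'c' x 1 => "c1"
  'b' x 1 => "b1"
Compressed: "a1b2c2a2c1b1"
Compressed length: 12

12


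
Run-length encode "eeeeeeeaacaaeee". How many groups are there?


Input: eeeeeeeaacaaeee
Scanning for consecutive runs:
  Group 1: 'e' x 7 (positions 0-6)
  Group 2: 'a' x 2 (positions 7-8)
  Group 3: 'c' x 1 (positions 9-9)
  Group 4: 'a' x 2 (positions 10-11)
  Group 5: 'e' x 3 (positions 12-14)
Total groups: 5

5


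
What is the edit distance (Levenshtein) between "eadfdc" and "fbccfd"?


Computing edit distance: "eadfdc" -> "fbccfd"
DP table:
           f    b    c    c    f    d
      0    1    2    3    4    5    6
  e   1    1    2    3    4    5    6
  a   2    2    2    3    4    5    6
  d   3    3    3    3    4    5    5
  f   4    3    4    4    4    4    5
  d   5    4    4    5    5    5    4
  c   6    5    5    4    5    6    5
Edit distance = dp[6][6] = 5

5


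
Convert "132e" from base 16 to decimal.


Input: "132e" in base 16
Positional expansion:
  Digit '1' (value 1) x 16^3 = 4096
  Digit '3' (value 3) x 16^2 = 768
  Digit '2' (value 2) x 16^1 = 32
  Digit 'e' (value 14) x 16^0 = 14
Sum = 4910

4910


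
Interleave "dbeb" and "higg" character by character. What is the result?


Interleaving "dbeb" and "higg":
  Position 0: 'd' from first, 'h' from second => "dh"
  Position 1: 'b' from first, 'i' from second => "bi"
  Position 2: 'e' from first, 'g' from second => "eg"
  Position 3: 'b' from first, 'g' from second => "bg"
Result: dhbiegbg

dhbiegbg


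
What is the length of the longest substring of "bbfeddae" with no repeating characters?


Input: "bbfeddae"
Sliding window (track last position of each char):
  Position 0 ('b'): window [0,0] length 1 -- new best
  Position 1 ('b'): repeat (last at 0), move window start to 1
  Position 1 ('b'): window [1,1] length 1
  Position 2 ('f'): window [1,2] length 2 -- new best
  Position 3 ('e'): window [1,3] length 3 -- new best
  Position 4 ('d'): window [1,4] length 4 -- new best
  Position 5 ('d'): repeat (last at 4), move window start to 5
  Position 5 ('d'): window [5,5] length 1
  Position 6 ('a'): window [5,6] length 2
  Position 7 ('e'): window [5,7] length 3
Longest substring with no repeats: "bfed" with length 4

4


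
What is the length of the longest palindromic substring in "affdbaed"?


Input: "affdbaed"
Checking substrings for palindromes:
  [1:3] "ff" (len 2) => palindrome
Longest palindromic substring: "ff" with length 2

2


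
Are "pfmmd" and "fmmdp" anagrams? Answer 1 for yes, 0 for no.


Strings: "pfmmd", "fmmdp"
Sorted first:  dfmmp
Sorted second: dfmmp
Sorted forms match => anagrams

1


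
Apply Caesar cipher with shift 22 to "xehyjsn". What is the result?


Caesar cipher: shift "xehyjsn" by 22
  'x' (pos 23) + 22 = pos 19 = 't'
  'e' (pos 4) + 22 = pos 0 = 'a'
  'h' (pos 7) + 22 = pos 3 = 'd'
  'y' (pos 24) + 22 = pos 20 = 'u'
  'j' (pos 9) + 22 = pos 5 = 'f'
  's' (pos 18) + 22 = pos 14 = 'o'
  'n' (pos 13) + 22 = pos 9 = 'j'
Result: tadufoj

tadufoj


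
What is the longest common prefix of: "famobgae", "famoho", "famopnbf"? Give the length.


Words: famobgae, famoho, famopnbf
  Position 0: all 'f' => match
  Position 1: all 'a' => match
  Position 2: all 'm' => match
  Position 3: all 'o' => match
  Position 4: ('b', 'h', 'p') => mismatch, stop
LCP = "famo" (length 4)

4


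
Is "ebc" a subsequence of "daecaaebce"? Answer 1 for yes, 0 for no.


Check if "ebc" is a subsequence of "daecaaebce"
Greedy scan:
  Position 0 ('d'): no match needed
  Position 1 ('a'): no match needed
  Position 2 ('e'): matches sub[0] = 'e'
  Position 3 ('c'): no match needed
  Position 4 ('a'): no match needed
  Position 5 ('a'): no match needed
  Position 6 ('e'): no match needed
  Position 7 ('b'): matches sub[1] = 'b'
  Position 8 ('c'): matches sub[2] = 'c'
  Position 9 ('e'): no match needed
All 3 characters matched => is a subsequence

1


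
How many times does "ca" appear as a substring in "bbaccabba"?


Searching for "ca" in "bbaccabba"
Scanning each position:
  Position 0: "bb" => no
  Position 1: "ba" => no
  Position 2: "ac" => no
  Position 3: "cc" => no
  Position 4: "ca" => MATCH
  Position 5: "ab" => no
  Position 6: "bb" => no
  Position 7: "ba" => no
Total occurrences: 1

1


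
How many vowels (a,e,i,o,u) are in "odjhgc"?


Input: odjhgc
Checking each character:
  'o' at position 0: vowel (running total: 1)
  'd' at position 1: consonant
  'j' at position 2: consonant
  'h' at position 3: consonant
  'g' at position 4: consonant
  'c' at position 5: consonant
Total vowels: 1

1


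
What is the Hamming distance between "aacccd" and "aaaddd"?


Comparing "aacccd" and "aaaddd" position by position:
  Position 0: 'a' vs 'a' => same
  Position 1: 'a' vs 'a' => same
  Position 2: 'c' vs 'a' => differ
  Position 3: 'c' vs 'd' => differ
  Position 4: 'c' vs 'd' => differ
  Position 5: 'd' vs 'd' => same
Total differences (Hamming distance): 3

3


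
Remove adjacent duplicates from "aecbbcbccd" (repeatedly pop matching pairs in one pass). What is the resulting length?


Input: aecbbcbccd
Stack-based adjacent duplicate removal:
  Read 'a': push. Stack: a
  Read 'e': push. Stack: ae
  Read 'c': push. Stack: aec
  Read 'b': push. Stack: aecb
  Read 'b': matches stack top 'b' => pop. Stack: aec
  Read 'c': matches stack top 'c' => pop. Stack: ae
  Read 'b': push. Stack: aeb
  Read 'c': push. Stack: aebc
  Read 'c': matches stack top 'c' => pop. Stack: aeb
  Read 'd': push. Stack: aebd
Final stack: "aebd" (length 4)

4


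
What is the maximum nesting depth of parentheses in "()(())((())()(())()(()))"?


Input: "()(())((())()(())()(()))"
Tracking depth:
  Position 0 '(': depth becomes 1
  Position 1 ')': depth becomes 0
  Position 2 '(': depth becomes 1
  Position 3 '(': depth becomes 2
  Position 4 ')': depth becomes 1
  Position 5 ')': depth becomes 0
  Position 6 '(': depth becomes 1
  Position 7 '(': depth becomes 2
  Position 8 '(': depth becomes 3
  Position 9 ')': depth becomes 2
  Position 10 ')': depth becomes 1
  Position 11 '(': depth becomes 2
  Position 12 ')': depth becomes 1
  Position 13 '(': depth becomes 2
  Position 14 '(': depth becomes 3
  Position 15 ')': depth becomes 2
  Position 16 ')': depth becomes 1
  Position 17 '(': depth becomes 2
  Position 18 ')': depth becomes 1
  Position 19 '(': depth becomes 2
  Position 20 '(': depth becomes 3
  Position 21 ')': depth becomes 2
  Position 22 ')': depth becomes 1
  Position 23 ')': depth becomes 0
Maximum depth reached: 3

3


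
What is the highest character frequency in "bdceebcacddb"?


Input: bdceebcacddb
Character counts:
  'a': 1
  'b': 3
  'c': 3
  'd': 3
  'e': 2
Maximum frequency: 3

3


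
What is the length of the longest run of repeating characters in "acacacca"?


Input: "acacacca"
Scanning for longest run:
  Position 1 ('c'): new char, reset run to 1
  Position 2 ('a'): new char, reset run to 1
  Position 3 ('c'): new char, reset run to 1
  Position 4 ('a'): new char, reset run to 1
  Position 5 ('c'): new char, reset run to 1
  Position 6 ('c'): continues run of 'c', length=2
  Position 7 ('a'): new char, reset run to 1
Longest run: 'c' with length 2

2


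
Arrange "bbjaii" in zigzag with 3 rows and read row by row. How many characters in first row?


Zigzag "bbjaii" into 3 rows:
Placing characters:
  'b' => row 0
  'b' => row 1
  'j' => row 2
  'a' => row 1
  'i' => row 0
  'i' => row 1
Rows:
  Row 0: "bi"
  Row 1: "bai"
  Row 2: "j"
First row length: 2

2


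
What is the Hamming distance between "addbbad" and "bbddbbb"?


Comparing "addbbad" and "bbddbbb" position by position:
  Position 0: 'a' vs 'b' => differ
  Position 1: 'd' vs 'b' => differ
  Position 2: 'd' vs 'd' => same
  Position 3: 'b' vs 'd' => differ
  Position 4: 'b' vs 'b' => same
  Position 5: 'a' vs 'b' => differ
  Position 6: 'd' vs 'b' => differ
Total differences (Hamming distance): 5

5


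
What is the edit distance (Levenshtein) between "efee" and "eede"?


Computing edit distance: "efee" -> "eede"
DP table:
           e    e    d    e
      0    1    2    3    4
  e   1    0    1    2    3
  f   2    1    1    2    3
  e   3    2    1    2    2
  e   4    3    2    2    2
Edit distance = dp[4][4] = 2

2


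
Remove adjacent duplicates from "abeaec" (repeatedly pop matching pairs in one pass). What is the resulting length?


Input: abeaec
Stack-based adjacent duplicate removal:
  Read 'a': push. Stack: a
  Read 'b': push. Stack: ab
  Read 'e': push. Stack: abe
  Read 'a': push. Stack: abea
  Read 'e': push. Stack: abeae
  Read 'c': push. Stack: abeaec
Final stack: "abeaec" (length 6)

6


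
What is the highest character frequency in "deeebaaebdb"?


Input: deeebaaebdb
Character counts:
  'a': 2
  'b': 3
  'd': 2
  'e': 4
Maximum frequency: 4

4


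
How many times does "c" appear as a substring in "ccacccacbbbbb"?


Searching for "c" in "ccacccacbbbbb"
Scanning each position:
  Position 0: "c" => MATCH
  Position 1: "c" => MATCH
  Position 2: "a" => no
  Position 3: "c" => MATCH
  Position 4: "c" => MATCH
  Position 5: "c" => MATCH
  Position 6: "a" => no
  Position 7: "c" => MATCH
  Position 8: "b" => no
  Position 9: "b" => no
  Position 10: "b" => no
  Position 11: "b" => no
  Position 12: "b" => no
Total occurrences: 6

6


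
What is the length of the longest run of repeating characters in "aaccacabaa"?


Input: "aaccacabaa"
Scanning for longest run:
  Position 1 ('a'): continues run of 'a', length=2
  Position 2 ('c'): new char, reset run to 1
  Position 3 ('c'): continues run of 'c', length=2
  Position 4 ('a'): new char, reset run to 1
  Position 5 ('c'): new char, reset run to 1
  Position 6 ('a'): new char, reset run to 1
  Position 7 ('b'): new char, reset run to 1
  Position 8 ('a'): new char, reset run to 1
  Position 9 ('a'): continues run of 'a', length=2
Longest run: 'a' with length 2

2


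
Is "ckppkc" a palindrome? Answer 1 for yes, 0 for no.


Input: ckppkc
Reversed: ckppkc
  Compare pos 0 ('c') with pos 5 ('c'): match
  Compare pos 1 ('k') with pos 4 ('k'): match
  Compare pos 2 ('p') with pos 3 ('p'): match
Result: palindrome

1


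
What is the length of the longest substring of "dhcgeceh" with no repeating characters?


Input: "dhcgeceh"
Sliding window (track last position of each char):
  Position 0 ('d'): window [0,0] length 1 -- new best
  Position 1 ('h'): window [0,1] length 2 -- new best
  Position 2 ('c'): window [0,2] length 3 -- new best
  Position 3 ('g'): window [0,3] length 4 -- new best
  Position 4 ('e'): window [0,4] length 5 -- new best
  Position 5 ('c'): repeat (last at 2), move window start to 3
  Position 5 ('c'): window [3,5] length 3
  Position 6 ('e'): repeat (last at 4), move window start to 5
  Position 6 ('e'): window [5,6] length 2
  Position 7 ('h'): window [5,7] length 3
Longest substring with no repeats: "dhcge" with length 5

5


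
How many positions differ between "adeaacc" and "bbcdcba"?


Comparing "adeaacc" and "bbcdcba" position by position:
  Position 0: 'a' vs 'b' => DIFFER
  Position 1: 'd' vs 'b' => DIFFER
  Position 2: 'e' vs 'c' => DIFFER
  Position 3: 'a' vs 'd' => DIFFER
  Position 4: 'a' vs 'c' => DIFFER
  Position 5: 'c' vs 'b' => DIFFER
  Position 6: 'c' vs 'a' => DIFFER
Positions that differ: 7

7


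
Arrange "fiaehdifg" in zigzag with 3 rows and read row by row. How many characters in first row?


Zigzag "fiaehdifg" into 3 rows:
Placing characters:
  'f' => row 0
  'i' => row 1
  'a' => row 2
  'e' => row 1
  'h' => row 0
  'd' => row 1
  'i' => row 2
  'f' => row 1
  'g' => row 0
Rows:
  Row 0: "fhg"
  Row 1: "iedf"
  Row 2: "ai"
First row length: 3

3


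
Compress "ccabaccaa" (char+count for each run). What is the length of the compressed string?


Input: ccabaccaa
Runs:
  'c' x 2 => "c2"
  'a' x 1 => "a1"
  'b' x 1 => "b1"
  'a' x 1 => "a1"
  'c' x 2 => "c2"
  'a' x 2 => "a2"
Compressed: "c2a1b1a1c2a2"
Compressed length: 12

12


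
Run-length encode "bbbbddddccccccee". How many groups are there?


Input: bbbbddddccccccee
Scanning for consecutive runs:
  Group 1: 'b' x 4 (positions 0-3)
  Group 2: 'd' x 4 (positions 4-7)
  Group 3: 'c' x 6 (positions 8-13)
  Group 4: 'e' x 2 (positions 14-15)
Total groups: 4

4


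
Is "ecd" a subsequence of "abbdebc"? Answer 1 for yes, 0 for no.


Check if "ecd" is a subsequence of "abbdebc"
Greedy scan:
  Position 0 ('a'): no match needed
  Position 1 ('b'): no match needed
  Position 2 ('b'): no match needed
  Position 3 ('d'): no match needed
  Position 4 ('e'): matches sub[0] = 'e'
  Position 5 ('b'): no match needed
  Position 6 ('c'): matches sub[1] = 'c'
Only matched 2/3 characters => not a subsequence

0


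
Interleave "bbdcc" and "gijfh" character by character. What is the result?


Interleaving "bbdcc" and "gijfh":
  Position 0: 'b' from first, 'g' from second => "bg"
  Position 1: 'b' from first, 'i' from second => "bi"
  Position 2: 'd' from first, 'j' from second => "dj"
  Position 3: 'c' from first, 'f' from second => "cf"
  Position 4: 'c' from first, 'h' from second => "ch"
Result: bgbidjcfch

bgbidjcfch


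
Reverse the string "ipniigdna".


Input: ipniigdna
Reading characters right to left:
  Position 8: 'a'
  Position 7: 'n'
  Position 6: 'd'
  Position 5: 'g'
  Position 4: 'i'
  Position 3: 'i'
  Position 2: 'n'
  Position 1: 'p'
  Position 0: 'i'
Reversed: andgiinpi

andgiinpi


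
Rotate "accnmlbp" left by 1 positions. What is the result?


Input: "accnmlbp", rotate left by 1
First 1 characters: "a"
Remaining characters: "ccnmlbp"
Concatenate remaining + first: "ccnmlbp" + "a" = "ccnmlbpa"

ccnmlbpa


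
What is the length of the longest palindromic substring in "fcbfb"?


Input: "fcbfb"
Checking substrings for palindromes:
  [2:5] "bfb" (len 3) => palindrome
Longest palindromic substring: "bfb" with length 3

3


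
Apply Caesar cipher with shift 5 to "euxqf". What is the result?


Caesar cipher: shift "euxqf" by 5
  'e' (pos 4) + 5 = pos 9 = 'j'
  'u' (pos 20) + 5 = pos 25 = 'z'
  'x' (pos 23) + 5 = pos 2 = 'c'
  'q' (pos 16) + 5 = pos 21 = 'v'
  'f' (pos 5) + 5 = pos 10 = 'k'
Result: jzcvk

jzcvk


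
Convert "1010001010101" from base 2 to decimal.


Input: "1010001010101" in base 2
Positional expansion:
  Digit '1' (value 1) x 2^12 = 4096
  Digit '0' (value 0) x 2^11 = 0
  Digit '1' (value 1) x 2^10 = 1024
  Digit '0' (value 0) x 2^9 = 0
  Digit '0' (value 0) x 2^8 = 0
  Digit '0' (value 0) x 2^7 = 0
  Digit '1' (value 1) x 2^6 = 64
  Digit '0' (value 0) x 2^5 = 0
  Digit '1' (value 1) x 2^4 = 16
  Digit '0' (value 0) x 2^3 = 0
  Digit '1' (value 1) x 2^2 = 4
  Digit '0' (value 0) x 2^1 = 0
  Digit '1' (value 1) x 2^0 = 1
Sum = 5205

5205


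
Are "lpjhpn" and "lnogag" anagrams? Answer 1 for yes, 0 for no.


Strings: "lpjhpn", "lnogag"
Sorted first:  hjlnpp
Sorted second: agglno
Differ at position 0: 'h' vs 'a' => not anagrams

0


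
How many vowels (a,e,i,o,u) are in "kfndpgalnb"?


Input: kfndpgalnb
Checking each character:
  'k' at position 0: consonant
  'f' at position 1: consonant
  'n' at position 2: consonant
  'd' at position 3: consonant
  'p' at position 4: consonant
  'g' at position 5: consonant
  'a' at position 6: vowel (running total: 1)
  'l' at position 7: consonant
  'n' at position 8: consonant
  'b' at position 9: consonant
Total vowels: 1

1


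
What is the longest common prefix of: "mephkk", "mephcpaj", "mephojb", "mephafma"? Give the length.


Words: mephkk, mephcpaj, mephojb, mephafma
  Position 0: all 'm' => match
  Position 1: all 'e' => match
  Position 2: all 'p' => match
  Position 3: all 'h' => match
  Position 4: ('k', 'c', 'o', 'a') => mismatch, stop
LCP = "meph" (length 4)

4


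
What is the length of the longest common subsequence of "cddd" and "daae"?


LCS of "cddd" and "daae"
DP table:
           d    a    a    e
      0    0    0    0    0
  c   0    0    0    0    0
  d   0    1    1    1    1
  d   0    1    1    1    1
  d   0    1    1    1    1
LCS length = dp[4][4] = 1

1


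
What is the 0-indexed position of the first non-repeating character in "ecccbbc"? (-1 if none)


Input: ecccbbc
Character frequencies:
  'b': 2
  'c': 4
  'e': 1
Scanning left to right for freq == 1:
  Position 0 ('e'): unique! => answer = 0

0


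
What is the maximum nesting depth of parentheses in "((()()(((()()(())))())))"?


Input: "((()()(((()()(())))())))"
Tracking depth:
  Position 0 '(': depth becomes 1
  Position 1 '(': depth becomes 2
  Position 2 '(': depth becomes 3
  Position 3 ')': depth becomes 2
  Position 4 '(': depth becomes 3
  Position 5 ')': depth becomes 2
  Position 6 '(': depth becomes 3
  Position 7 '(': depth becomes 4
  Position 8 '(': depth becomes 5
  Position 9 '(': depth becomes 6
  Position 10 ')': depth becomes 5
  Position 11 '(': depth becomes 6
  Position 12 ')': depth becomes 5
  Position 13 '(': depth becomes 6
  Position 14 '(': depth becomes 7
  Position 15 ')': depth becomes 6
  Position 16 ')': depth becomes 5
  Position 17 ')': depth becomes 4
  Position 18 ')': depth becomes 3
  Position 19 '(': depth becomes 4
  Position 20 ')': depth becomes 3
  Position 21 ')': depth becomes 2
  Position 22 ')': depth becomes 1
  Position 23 ')': depth becomes 0
Maximum depth reached: 7

7


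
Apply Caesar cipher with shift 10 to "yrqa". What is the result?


Caesar cipher: shift "yrqa" by 10
  'y' (pos 24) + 10 = pos 8 = 'i'
  'r' (pos 17) + 10 = pos 1 = 'b'
  'q' (pos 16) + 10 = pos 0 = 'a'
  'a' (pos 0) + 10 = pos 10 = 'k'
Result: ibak

ibak


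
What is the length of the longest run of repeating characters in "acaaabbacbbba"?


Input: "acaaabbacbbba"
Scanning for longest run:
  Position 1 ('c'): new char, reset run to 1
  Position 2 ('a'): new char, reset run to 1
  Position 3 ('a'): continues run of 'a', length=2
  Position 4 ('a'): continues run of 'a', length=3
  Position 5 ('b'): new char, reset run to 1
  Position 6 ('b'): continues run of 'b', length=2
  Position 7 ('a'): new char, reset run to 1
  Position 8 ('c'): new char, reset run to 1
  Position 9 ('b'): new char, reset run to 1
  Position 10 ('b'): continues run of 'b', length=2
  Position 11 ('b'): continues run of 'b', length=3
  Position 12 ('a'): new char, reset run to 1
Longest run: 'a' with length 3

3
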